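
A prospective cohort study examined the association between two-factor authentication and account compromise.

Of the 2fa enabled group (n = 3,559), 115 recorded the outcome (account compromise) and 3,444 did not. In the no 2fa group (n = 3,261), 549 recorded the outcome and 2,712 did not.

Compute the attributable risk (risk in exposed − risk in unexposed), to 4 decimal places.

From the description: a = 115, b = 3444, c = 549, d = 2712.
Risk in exposed = 115/3559 = 0.032312; risk in unexposed = 549/3261 = 0.168353.
Risk difference = 0.032312 − 0.168353 = -0.136041

-0.1360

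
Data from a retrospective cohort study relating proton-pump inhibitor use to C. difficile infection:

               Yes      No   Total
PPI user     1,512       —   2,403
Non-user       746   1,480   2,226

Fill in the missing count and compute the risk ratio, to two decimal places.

1.88

The missing cell is in the exposed row: 2403 − 1512 = 891.
So a = 1512, b = 891, c = 746, d = 1480.
RR = [a/(a+b)] / [c/(c+d)] = (1512/2403) / (746/2226) = 0.62921/0.33513 = 1.87752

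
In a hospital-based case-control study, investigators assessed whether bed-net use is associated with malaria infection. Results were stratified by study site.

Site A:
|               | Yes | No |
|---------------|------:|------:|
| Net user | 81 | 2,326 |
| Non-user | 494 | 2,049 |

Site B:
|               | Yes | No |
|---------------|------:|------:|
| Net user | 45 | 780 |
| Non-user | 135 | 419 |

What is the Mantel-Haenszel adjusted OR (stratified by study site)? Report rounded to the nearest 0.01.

0.15

OR_MH = Σ(aᵢdᵢ/nᵢ) / Σ(bᵢcᵢ/nᵢ), where nᵢ is the stratum total.
Stratum 1 (Site A): n = 4950; a·d/n = 81·2049/4950 = 33.5291; b·c/n = 2326·494/4950 = 232.1301
Stratum 2 (Site B): n = 1379; a·d/n = 45·419/1379 = 13.6730; b·c/n = 780·135/1379 = 76.3597
OR_MH = (33.5291 + 13.6730) / (232.1301 + 76.3597) = 47.2020 / 308.4898 = 0.15301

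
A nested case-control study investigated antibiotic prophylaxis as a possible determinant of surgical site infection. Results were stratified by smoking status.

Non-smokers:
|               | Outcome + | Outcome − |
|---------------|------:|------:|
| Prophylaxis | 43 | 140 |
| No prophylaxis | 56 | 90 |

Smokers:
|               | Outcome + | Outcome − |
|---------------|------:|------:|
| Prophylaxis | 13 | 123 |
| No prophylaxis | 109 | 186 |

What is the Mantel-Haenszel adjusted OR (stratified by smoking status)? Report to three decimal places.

0.316

OR_MH = Σ(aᵢdᵢ/nᵢ) / Σ(bᵢcᵢ/nᵢ), where nᵢ is the stratum total.
Stratum 1 (Non-smokers): n = 329; a·d/n = 43·90/329 = 11.7629; b·c/n = 140·56/329 = 23.8298
Stratum 2 (Smokers): n = 431; a·d/n = 13·186/431 = 5.6102; b·c/n = 123·109/431 = 31.1067
OR_MH = (11.7629 + 5.6102) / (23.8298 + 31.1067) = 17.3731 / 54.9365 = 0.31624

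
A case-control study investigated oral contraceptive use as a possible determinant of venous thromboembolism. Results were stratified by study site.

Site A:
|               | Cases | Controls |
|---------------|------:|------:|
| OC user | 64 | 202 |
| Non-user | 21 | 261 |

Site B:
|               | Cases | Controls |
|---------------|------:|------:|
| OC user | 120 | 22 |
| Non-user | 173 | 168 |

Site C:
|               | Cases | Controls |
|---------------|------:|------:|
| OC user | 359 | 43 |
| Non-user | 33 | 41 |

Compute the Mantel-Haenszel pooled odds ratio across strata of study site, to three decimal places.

OR_MH = Σ(aᵢdᵢ/nᵢ) / Σ(bᵢcᵢ/nᵢ), where nᵢ is the stratum total.
Stratum 1 (Site A): n = 548; a·d/n = 64·261/548 = 30.4818; b·c/n = 202·21/548 = 7.7409
Stratum 2 (Site B): n = 483; a·d/n = 120·168/483 = 41.7391; b·c/n = 22·173/483 = 7.8799
Stratum 3 (Site C): n = 476; a·d/n = 359·41/476 = 30.9223; b·c/n = 43·33/476 = 2.9811
OR_MH = (30.4818 + 41.7391 + 30.9223) / (7.7409 + 7.8799 + 2.9811) = 103.1432 / 18.6019 = 5.54477

5.545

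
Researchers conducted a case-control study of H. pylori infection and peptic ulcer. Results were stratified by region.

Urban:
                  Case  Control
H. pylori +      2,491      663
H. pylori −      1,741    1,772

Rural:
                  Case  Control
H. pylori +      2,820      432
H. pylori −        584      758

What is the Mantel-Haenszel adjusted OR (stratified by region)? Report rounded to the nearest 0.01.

OR_MH = Σ(aᵢdᵢ/nᵢ) / Σ(bᵢcᵢ/nᵢ), where nᵢ is the stratum total.
Stratum 1 (Urban): n = 6667; a·d/n = 2491·1772/6667 = 662.0747; b·c/n = 663·1741/6667 = 173.1338
Stratum 2 (Rural): n = 4594; a·d/n = 2820·758/4594 = 465.2939; b·c/n = 432·584/4594 = 54.9168
OR_MH = (662.0747 + 465.2939) / (173.1338 + 54.9168) = 1127.3686 / 228.0506 = 4.94350

4.94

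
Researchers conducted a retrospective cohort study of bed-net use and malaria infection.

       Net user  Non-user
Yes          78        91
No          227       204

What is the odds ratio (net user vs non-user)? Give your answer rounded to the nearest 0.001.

0.770

Reading the table with exposure as columns: a = 78 (Net user, case), b = 227 (Net user, non-case), c = 91 (Non-user, case), d = 204.
OR = (a·d)/(b·c) = (78 × 204) / (227 × 91) = 15912 / 20657 = 0.77030
Exposure is associated with lower odds of malaria infection (OR = 0.77 < 1).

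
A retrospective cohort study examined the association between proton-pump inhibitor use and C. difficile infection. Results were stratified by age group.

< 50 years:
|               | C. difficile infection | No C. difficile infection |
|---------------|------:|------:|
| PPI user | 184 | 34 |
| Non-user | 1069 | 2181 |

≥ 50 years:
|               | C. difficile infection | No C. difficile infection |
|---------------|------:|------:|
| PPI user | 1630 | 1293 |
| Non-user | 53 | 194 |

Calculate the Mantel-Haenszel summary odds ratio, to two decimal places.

OR_MH = Σ(aᵢdᵢ/nᵢ) / Σ(bᵢcᵢ/nᵢ), where nᵢ is the stratum total.
Stratum 1 (< 50 years): n = 3468; a·d/n = 184·2181/3468 = 115.7163; b·c/n = 34·1069/3468 = 10.4804
Stratum 2 (≥ 50 years): n = 3170; a·d/n = 1630·194/3170 = 99.7539; b·c/n = 1293·53/3170 = 21.6180
OR_MH = (115.7163 + 99.7539) / (10.4804 + 21.6180) = 215.4702 / 32.0984 = 6.71281

6.71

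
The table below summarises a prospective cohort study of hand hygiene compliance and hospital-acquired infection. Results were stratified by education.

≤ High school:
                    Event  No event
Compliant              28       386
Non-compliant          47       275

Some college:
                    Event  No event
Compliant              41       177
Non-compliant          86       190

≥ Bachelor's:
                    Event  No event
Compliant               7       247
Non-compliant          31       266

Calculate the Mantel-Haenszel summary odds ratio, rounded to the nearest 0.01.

OR_MH = Σ(aᵢdᵢ/nᵢ) / Σ(bᵢcᵢ/nᵢ), where nᵢ is the stratum total.
Stratum 1 (≤ High school): n = 736; a·d/n = 28·275/736 = 10.4620; b·c/n = 386·47/736 = 24.6495
Stratum 2 (Some college): n = 494; a·d/n = 41·190/494 = 15.7692; b·c/n = 177·86/494 = 30.8138
Stratum 3 (≥ Bachelor's): n = 551; a·d/n = 7·266/551 = 3.3793; b·c/n = 247·31/551 = 13.8966
OR_MH = (10.4620 + 15.7692 + 3.3793) / (24.6495 + 30.8138 + 13.8966) = 29.6105 / 69.3598 = 0.42691

0.43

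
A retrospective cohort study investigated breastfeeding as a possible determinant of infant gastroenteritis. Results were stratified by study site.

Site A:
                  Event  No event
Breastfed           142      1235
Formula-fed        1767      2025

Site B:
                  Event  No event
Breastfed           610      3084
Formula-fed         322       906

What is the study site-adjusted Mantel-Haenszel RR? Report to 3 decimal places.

0.360

RR_MH = Σ(aᵢ·n₀ᵢ/nᵢ) / Σ(cᵢ·n₁ᵢ/nᵢ), with n₁ᵢ = aᵢ+bᵢ (exposed), n₀ᵢ = cᵢ+dᵢ (unexposed), nᵢ = n₁ᵢ+n₀ᵢ.
Stratum 1 (Site A): n₁ = 1377, n₀ = 3792, n = 5169; a·n₀/n = 142·3792/5169 = 104.1718; c·n₁/n = 1767·1377/5169 = 470.7214
Stratum 2 (Site B): n₁ = 3694, n₀ = 1228, n = 4922; a·n₀/n = 610·1228/4922 = 152.1902; c·n₁/n = 322·3694/4922 = 241.6636
RR_MH = (104.1718 + 152.1902) / (470.7214 + 241.6636) = 256.3620 / 712.3850 = 0.35986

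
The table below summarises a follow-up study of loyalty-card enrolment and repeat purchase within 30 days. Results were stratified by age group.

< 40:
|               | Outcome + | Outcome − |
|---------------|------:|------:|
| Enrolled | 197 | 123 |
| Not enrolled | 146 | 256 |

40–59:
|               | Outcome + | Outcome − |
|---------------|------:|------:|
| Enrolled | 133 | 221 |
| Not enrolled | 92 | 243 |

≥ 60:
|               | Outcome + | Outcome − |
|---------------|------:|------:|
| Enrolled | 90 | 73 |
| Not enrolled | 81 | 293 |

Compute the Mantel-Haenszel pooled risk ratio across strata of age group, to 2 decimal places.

1.74

RR_MH = Σ(aᵢ·n₀ᵢ/nᵢ) / Σ(cᵢ·n₁ᵢ/nᵢ), with n₁ᵢ = aᵢ+bᵢ (exposed), n₀ᵢ = cᵢ+dᵢ (unexposed), nᵢ = n₁ᵢ+n₀ᵢ.
Stratum 1 (< 40): n₁ = 320, n₀ = 402, n = 722; a·n₀/n = 197·402/722 = 109.6870; c·n₁/n = 146·320/722 = 64.7091
Stratum 2 (40–59): n₁ = 354, n₀ = 335, n = 689; a·n₀/n = 133·335/689 = 64.6662; c·n₁/n = 92·354/689 = 47.2685
Stratum 3 (≥ 60): n₁ = 163, n₀ = 374, n = 537; a·n₀/n = 90·374/537 = 62.6816; c·n₁/n = 81·163/537 = 24.5866
RR_MH = (109.6870 + 64.6662 + 62.6816) / (64.7091 + 47.2685 + 24.5866) = 237.0347 / 136.5642 = 1.73570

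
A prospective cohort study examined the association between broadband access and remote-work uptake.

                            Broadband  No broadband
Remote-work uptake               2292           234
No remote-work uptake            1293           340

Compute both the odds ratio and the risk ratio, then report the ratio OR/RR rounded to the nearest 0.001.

1.642

Reading the table with exposure as columns: a = 2292 (Broadband, case), b = 1293 (Broadband, non-case), c = 234 (No broadband, case), d = 340.
OR = (2292·340)/(1293·234) = 779280/302562 = 2.57560
Risk in exposed = 2292/3585 = 0.63933; risk in unexposed = 234/574 = 0.40767; RR = 1.56827
OR/RR = 2.57560 / 1.56827 = 1.64232
The outcome is not rare, so the OR lies further from 1 than the RR.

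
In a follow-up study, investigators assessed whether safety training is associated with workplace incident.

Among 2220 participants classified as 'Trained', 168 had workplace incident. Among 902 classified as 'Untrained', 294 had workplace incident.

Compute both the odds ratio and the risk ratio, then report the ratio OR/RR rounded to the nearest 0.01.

From the description: a = 168, b = 2052, c = 294, d = 608.
OR = (168·608)/(2052·294) = 102144/603288 = 0.16931
Risk in exposed = 168/2220 = 0.07568; risk in unexposed = 294/902 = 0.32594; RR = 0.23218
OR/RR = 0.16931 / 0.23218 = 0.72924
The outcome is not rare, so the OR lies further from 1 than the RR.

0.73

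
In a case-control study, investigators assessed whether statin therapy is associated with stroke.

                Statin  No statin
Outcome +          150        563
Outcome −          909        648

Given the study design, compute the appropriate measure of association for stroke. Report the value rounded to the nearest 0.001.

0.190

Reading the table with exposure as columns: a = 150 (Statin, case), b = 909 (Statin, non-case), c = 563 (No statin, case), d = 648.
This is a case-control study: participants were sampled on outcome status, so risks in the source population cannot be estimated directly — relative risk is not valid here. The odds ratio is the appropriate measure.
OR = (a·d)/(b·c) = (150 × 648) / (909 × 563) = 97200 / 511767 = 0.18993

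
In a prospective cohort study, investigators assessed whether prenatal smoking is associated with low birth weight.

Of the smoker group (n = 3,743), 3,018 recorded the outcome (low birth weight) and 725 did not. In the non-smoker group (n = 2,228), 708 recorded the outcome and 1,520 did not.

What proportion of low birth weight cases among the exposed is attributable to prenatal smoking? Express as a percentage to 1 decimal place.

From the description: a = 3018, b = 725, c = 708, d = 1520.
Risk in exposed = 3018/3743 = 0.80631; risk in unexposed = 708/2228 = 0.31777.
RR = 0.80631/0.31777 = 2.53736
AR% = (RR − 1)/RR × 100 = (2.53736 − 1)/2.53736 × 100 = 60.5889%

60.6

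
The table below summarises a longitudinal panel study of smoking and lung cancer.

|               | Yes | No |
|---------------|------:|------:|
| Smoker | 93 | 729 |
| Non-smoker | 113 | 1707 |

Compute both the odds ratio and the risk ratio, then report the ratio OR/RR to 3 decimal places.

1.058

Cells: a = 93, b = 729, c = 113, d = 1707.
OR = (93·1707)/(729·113) = 158751/82377 = 1.92713
Risk in exposed = 93/822 = 0.11314; risk in unexposed = 113/1820 = 0.06209; RR = 1.82223
OR/RR = 1.92713 / 1.82223 = 1.05756
The outcome is not rare, so the OR lies further from 1 than the RR.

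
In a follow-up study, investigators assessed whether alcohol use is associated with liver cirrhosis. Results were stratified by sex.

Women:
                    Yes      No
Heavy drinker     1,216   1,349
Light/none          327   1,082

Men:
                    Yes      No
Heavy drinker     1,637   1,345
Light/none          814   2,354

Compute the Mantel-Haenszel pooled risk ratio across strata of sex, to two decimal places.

RR_MH = Σ(aᵢ·n₀ᵢ/nᵢ) / Σ(cᵢ·n₁ᵢ/nᵢ), with n₁ᵢ = aᵢ+bᵢ (exposed), n₀ᵢ = cᵢ+dᵢ (unexposed), nᵢ = n₁ᵢ+n₀ᵢ.
Stratum 1 (Women): n₁ = 2565, n₀ = 1409, n = 3974; a·n₀/n = 1216·1409/3974 = 431.1384; c·n₁/n = 327·2565/3974 = 211.0606
Stratum 2 (Men): n₁ = 2982, n₀ = 3168, n = 6150; a·n₀/n = 1637·3168/6150 = 843.2546; c·n₁/n = 814·2982/6150 = 394.6907
RR_MH = (431.1384 + 843.2546) / (211.0606 + 394.6907) = 1274.3930 / 605.7514 = 2.10382

2.10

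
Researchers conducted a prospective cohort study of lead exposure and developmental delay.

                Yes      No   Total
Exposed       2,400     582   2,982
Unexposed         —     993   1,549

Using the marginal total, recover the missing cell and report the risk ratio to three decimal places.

The missing cell is in the unexposed row: 1549 − 993 = 556.
So a = 2400, b = 582, c = 556, d = 993.
RR = [a/(a+b)] / [c/(c+d)] = (2400/2982) / (556/1549) = 0.80483/0.35894 = 2.24223

2.242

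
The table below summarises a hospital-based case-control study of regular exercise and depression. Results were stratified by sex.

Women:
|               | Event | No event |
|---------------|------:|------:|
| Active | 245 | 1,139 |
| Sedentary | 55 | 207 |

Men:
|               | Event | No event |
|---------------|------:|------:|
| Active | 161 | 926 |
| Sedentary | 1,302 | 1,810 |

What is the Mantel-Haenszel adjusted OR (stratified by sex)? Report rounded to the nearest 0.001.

OR_MH = Σ(aᵢdᵢ/nᵢ) / Σ(bᵢcᵢ/nᵢ), where nᵢ is the stratum total.
Stratum 1 (Women): n = 1646; a·d/n = 245·207/1646 = 30.8111; b·c/n = 1139·55/1646 = 38.0589
Stratum 2 (Men): n = 4199; a·d/n = 161·1810/4199 = 69.3999; b·c/n = 926·1302/4199 = 287.1284
OR_MH = (30.8111 + 69.3999) / (38.0589 + 287.1284) = 100.2109 / 325.1873 = 0.30816

0.308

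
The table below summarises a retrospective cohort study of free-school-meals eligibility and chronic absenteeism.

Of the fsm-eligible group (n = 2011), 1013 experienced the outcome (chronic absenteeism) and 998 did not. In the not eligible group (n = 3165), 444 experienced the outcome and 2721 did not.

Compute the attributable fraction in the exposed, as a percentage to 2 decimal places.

72.15

From the description: a = 1013, b = 998, c = 444, d = 2721.
Risk in exposed = 1013/2011 = 0.50373; risk in unexposed = 444/3165 = 0.14028.
RR = 0.50373/0.14028 = 3.59077
AR% = (RR − 1)/RR × 100 = (3.59077 − 1)/3.59077 × 100 = 72.1509%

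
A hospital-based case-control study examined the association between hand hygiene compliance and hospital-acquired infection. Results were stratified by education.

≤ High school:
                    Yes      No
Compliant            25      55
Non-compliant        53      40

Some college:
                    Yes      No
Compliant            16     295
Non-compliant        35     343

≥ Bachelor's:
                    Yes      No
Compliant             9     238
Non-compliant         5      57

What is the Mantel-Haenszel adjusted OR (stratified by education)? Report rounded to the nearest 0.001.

OR_MH = Σ(aᵢdᵢ/nᵢ) / Σ(bᵢcᵢ/nᵢ), where nᵢ is the stratum total.
Stratum 1 (≤ High school): n = 173; a·d/n = 25·40/173 = 5.7803; b·c/n = 55·53/173 = 16.8497
Stratum 2 (Some college): n = 689; a·d/n = 16·343/689 = 7.9652; b·c/n = 295·35/689 = 14.9855
Stratum 3 (≥ Bachelor's): n = 309; a·d/n = 9·57/309 = 1.6602; b·c/n = 238·5/309 = 3.8511
OR_MH = (5.7803 + 7.9652 + 1.6602) / (16.8497 + 14.9855 + 3.8511) = 15.4057 / 35.6863 = 0.43170

0.432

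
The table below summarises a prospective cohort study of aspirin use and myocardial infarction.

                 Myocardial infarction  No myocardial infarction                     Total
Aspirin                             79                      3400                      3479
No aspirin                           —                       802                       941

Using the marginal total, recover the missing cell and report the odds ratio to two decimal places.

0.13

The missing cell is in the unexposed row: 941 − 802 = 139.
So a = 79, b = 3400, c = 139, d = 802.
OR = (a·d)/(b·c) = (79 × 802) / (3400 × 139) = 63358 / 472600 = 0.13406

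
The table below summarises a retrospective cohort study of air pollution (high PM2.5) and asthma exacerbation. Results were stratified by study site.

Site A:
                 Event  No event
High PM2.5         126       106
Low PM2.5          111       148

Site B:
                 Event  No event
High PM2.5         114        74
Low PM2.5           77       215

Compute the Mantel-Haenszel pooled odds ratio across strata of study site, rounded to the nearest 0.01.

2.48

OR_MH = Σ(aᵢdᵢ/nᵢ) / Σ(bᵢcᵢ/nᵢ), where nᵢ is the stratum total.
Stratum 1 (Site A): n = 491; a·d/n = 126·148/491 = 37.9796; b·c/n = 106·111/491 = 23.9633
Stratum 2 (Site B): n = 480; a·d/n = 114·215/480 = 51.0625; b·c/n = 74·77/480 = 11.8708
OR_MH = (37.9796 + 51.0625) / (23.9633 + 11.8708) = 89.0421 / 35.8342 = 2.48484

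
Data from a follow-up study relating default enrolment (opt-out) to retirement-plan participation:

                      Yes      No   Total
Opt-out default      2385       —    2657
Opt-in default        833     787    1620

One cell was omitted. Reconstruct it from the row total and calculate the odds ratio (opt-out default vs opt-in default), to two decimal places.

8.28

The missing cell is in the exposed row: 2657 − 2385 = 272.
So a = 2385, b = 272, c = 833, d = 787.
OR = (a·d)/(b·c) = (2385 × 787) / (272 × 833) = 1876995 / 226576 = 8.28417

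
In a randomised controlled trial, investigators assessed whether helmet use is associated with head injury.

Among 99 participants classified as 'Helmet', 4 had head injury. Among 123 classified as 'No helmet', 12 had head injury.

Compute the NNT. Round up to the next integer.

18

Risk in treated group = 4/99 = 0.04040; risk in control = 12/123 = 0.09756.
Absolute risk reduction = 0.09756 − 0.04040 = 0.05716
NNT = 1 / ARR = 1 / 0.05716 = 17.496 → round up → 18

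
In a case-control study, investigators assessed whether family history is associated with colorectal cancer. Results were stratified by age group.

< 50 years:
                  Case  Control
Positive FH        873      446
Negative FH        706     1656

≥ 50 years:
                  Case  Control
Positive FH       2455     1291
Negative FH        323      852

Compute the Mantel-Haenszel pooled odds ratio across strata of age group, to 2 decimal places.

4.80

OR_MH = Σ(aᵢdᵢ/nᵢ) / Σ(bᵢcᵢ/nᵢ), where nᵢ is the stratum total.
Stratum 1 (< 50 years): n = 3681; a·d/n = 873·1656/3681 = 392.7433; b·c/n = 446·706/3681 = 85.5409
Stratum 2 (≥ 50 years): n = 4921; a·d/n = 2455·852/4921 = 425.0478; b·c/n = 1291·323/4921 = 84.7375
OR_MH = (392.7433 + 425.0478) / (85.5409 + 84.7375) = 817.7910 / 170.2783 = 4.80267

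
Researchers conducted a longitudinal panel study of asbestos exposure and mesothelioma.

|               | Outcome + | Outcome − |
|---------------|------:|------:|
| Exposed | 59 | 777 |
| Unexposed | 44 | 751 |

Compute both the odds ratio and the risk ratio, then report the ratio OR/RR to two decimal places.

1.02

Cells: a = 59, b = 777, c = 44, d = 751.
OR = (59·751)/(777·44) = 44309/34188 = 1.29604
Risk in exposed = 59/836 = 0.07057; risk in unexposed = 44/795 = 0.05535; RR = 1.27515
OR/RR = 1.29604 / 1.27515 = 1.01638
The outcome is rare in both groups, so OR ≈ RR (ratio near 1).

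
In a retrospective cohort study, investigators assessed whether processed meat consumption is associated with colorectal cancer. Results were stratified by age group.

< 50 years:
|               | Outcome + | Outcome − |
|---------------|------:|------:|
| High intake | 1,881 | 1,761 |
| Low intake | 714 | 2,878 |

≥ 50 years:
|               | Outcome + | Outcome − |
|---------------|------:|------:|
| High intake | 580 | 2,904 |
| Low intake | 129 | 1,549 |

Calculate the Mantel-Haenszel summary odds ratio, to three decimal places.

OR_MH = Σ(aᵢdᵢ/nᵢ) / Σ(bᵢcᵢ/nᵢ), where nᵢ is the stratum total.
Stratum 1 (< 50 years): n = 7234; a·d/n = 1881·2878/7234 = 748.3437; b·c/n = 1761·714/7234 = 173.8117
Stratum 2 (≥ 50 years): n = 5162; a·d/n = 580·1549/5162 = 174.0449; b·c/n = 2904·129/5162 = 72.5719
OR_MH = (748.3437 + 174.0449) / (173.8117 + 72.5719) = 922.3886 / 246.3836 = 3.74371

3.744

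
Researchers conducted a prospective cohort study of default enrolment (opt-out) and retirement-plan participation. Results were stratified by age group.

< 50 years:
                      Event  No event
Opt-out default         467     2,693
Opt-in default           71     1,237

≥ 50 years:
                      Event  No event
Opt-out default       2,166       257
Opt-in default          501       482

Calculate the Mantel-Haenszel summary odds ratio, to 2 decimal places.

5.41

OR_MH = Σ(aᵢdᵢ/nᵢ) / Σ(bᵢcᵢ/nᵢ), where nᵢ is the stratum total.
Stratum 1 (< 50 years): n = 4468; a·d/n = 467·1237/4468 = 129.2925; b·c/n = 2693·71/4468 = 42.7939
Stratum 2 (≥ 50 years): n = 3406; a·d/n = 2166·482/3406 = 306.5214; b·c/n = 257·501/3406 = 37.8030
OR_MH = (129.2925 + 306.5214) / (42.7939 + 37.8030) = 435.8140 / 80.5969 = 5.40733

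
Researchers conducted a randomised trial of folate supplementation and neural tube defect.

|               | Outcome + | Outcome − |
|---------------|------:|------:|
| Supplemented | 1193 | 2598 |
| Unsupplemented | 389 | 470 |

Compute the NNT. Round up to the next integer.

Risk in treated group = 1193/3791 = 0.31469; risk in control = 389/859 = 0.45285.
Absolute risk reduction = 0.45285 − 0.31469 = 0.13816
NNT = 1 / ARR = 1 / 0.13816 = 7.238 → round up → 8

8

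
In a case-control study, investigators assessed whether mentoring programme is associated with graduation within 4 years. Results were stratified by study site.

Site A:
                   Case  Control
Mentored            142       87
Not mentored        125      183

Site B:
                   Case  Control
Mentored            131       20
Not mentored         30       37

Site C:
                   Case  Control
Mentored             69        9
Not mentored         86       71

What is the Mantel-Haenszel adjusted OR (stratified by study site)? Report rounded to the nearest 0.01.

OR_MH = Σ(aᵢdᵢ/nᵢ) / Σ(bᵢcᵢ/nᵢ), where nᵢ is the stratum total.
Stratum 1 (Site A): n = 537; a·d/n = 142·183/537 = 48.3911; b·c/n = 87·125/537 = 20.2514
Stratum 2 (Site B): n = 218; a·d/n = 131·37/218 = 22.2339; b·c/n = 20·30/218 = 2.7523
Stratum 3 (Site C): n = 235; a·d/n = 69·71/235 = 20.8468; b·c/n = 9·86/235 = 3.2936
OR_MH = (48.3911 + 22.2339 + 20.8468) / (20.2514 + 2.7523 + 3.2936) = 91.4718 / 26.2973 = 3.47837

3.48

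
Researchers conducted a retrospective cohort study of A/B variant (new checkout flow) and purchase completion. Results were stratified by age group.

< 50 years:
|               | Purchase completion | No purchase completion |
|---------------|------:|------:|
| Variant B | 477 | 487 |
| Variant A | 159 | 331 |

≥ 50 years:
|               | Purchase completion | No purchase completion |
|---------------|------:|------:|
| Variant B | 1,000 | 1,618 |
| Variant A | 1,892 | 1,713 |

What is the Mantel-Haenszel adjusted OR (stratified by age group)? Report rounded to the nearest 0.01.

OR_MH = Σ(aᵢdᵢ/nᵢ) / Σ(bᵢcᵢ/nᵢ), where nᵢ is the stratum total.
Stratum 1 (< 50 years): n = 1454; a·d/n = 477·331/1454 = 108.5880; b·c/n = 487·159/1454 = 53.2552
Stratum 2 (≥ 50 years): n = 6223; a·d/n = 1000·1713/6223 = 275.2692; b·c/n = 1618·1892/6223 = 491.9261
OR_MH = (108.5880 + 275.2692) / (53.2552 + 491.9261) = 383.8572 / 545.1812 = 0.70409

0.70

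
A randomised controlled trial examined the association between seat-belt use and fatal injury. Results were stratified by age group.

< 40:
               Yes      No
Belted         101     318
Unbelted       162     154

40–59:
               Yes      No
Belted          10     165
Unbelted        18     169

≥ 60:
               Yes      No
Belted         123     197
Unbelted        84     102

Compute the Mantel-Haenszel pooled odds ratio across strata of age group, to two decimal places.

0.46

OR_MH = Σ(aᵢdᵢ/nᵢ) / Σ(bᵢcᵢ/nᵢ), where nᵢ is the stratum total.
Stratum 1 (< 40): n = 735; a·d/n = 101·154/735 = 21.1619; b·c/n = 318·162/735 = 70.0898
Stratum 2 (40–59): n = 362; a·d/n = 10·169/362 = 4.6685; b·c/n = 165·18/362 = 8.2044
Stratum 3 (≥ 60): n = 506; a·d/n = 123·102/506 = 24.7945; b·c/n = 197·84/506 = 32.7036
OR_MH = (21.1619 + 4.6685 + 24.7945) / (70.0898 + 8.2044 + 32.7036) = 50.6249 / 110.9978 = 0.45609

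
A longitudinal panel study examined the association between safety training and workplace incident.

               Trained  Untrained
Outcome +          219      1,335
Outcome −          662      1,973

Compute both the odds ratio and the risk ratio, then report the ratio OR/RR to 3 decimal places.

Reading the table with exposure as columns: a = 219 (Trained, case), b = 662 (Trained, non-case), c = 1335 (Untrained, case), d = 1973.
OR = (219·1973)/(662·1335) = 432087/883770 = 0.48891
Risk in exposed = 219/881 = 0.24858; risk in unexposed = 1335/3308 = 0.40357; RR = 0.61596
OR/RR = 0.48891 / 0.61596 = 0.79374
The outcome is not rare, so the OR lies further from 1 than the RR.

0.794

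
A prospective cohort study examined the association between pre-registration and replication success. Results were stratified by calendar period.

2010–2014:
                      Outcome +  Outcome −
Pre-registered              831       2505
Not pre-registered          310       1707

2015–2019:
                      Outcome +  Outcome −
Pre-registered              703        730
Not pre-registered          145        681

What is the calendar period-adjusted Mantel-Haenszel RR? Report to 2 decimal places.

RR_MH = Σ(aᵢ·n₀ᵢ/nᵢ) / Σ(cᵢ·n₁ᵢ/nᵢ), with n₁ᵢ = aᵢ+bᵢ (exposed), n₀ᵢ = cᵢ+dᵢ (unexposed), nᵢ = n₁ᵢ+n₀ᵢ.
Stratum 1 (2010–2014): n₁ = 3336, n₀ = 2017, n = 5353; a·n₀/n = 831·2017/5353 = 313.1192; c·n₁/n = 310·3336/5353 = 193.1926
Stratum 2 (2015–2019): n₁ = 1433, n₀ = 826, n = 2259; a·n₀/n = 703·826/2259 = 257.0509; c·n₁/n = 145·1433/2259 = 91.9810
RR_MH = (313.1192 + 257.0509) / (193.1926 + 91.9810) = 570.1701 / 285.1736 = 1.99938

2.00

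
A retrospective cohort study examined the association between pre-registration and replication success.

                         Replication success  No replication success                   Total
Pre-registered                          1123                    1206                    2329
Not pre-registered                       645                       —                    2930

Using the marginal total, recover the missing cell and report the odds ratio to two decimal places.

3.30

The missing cell is in the unexposed row: 2930 − 645 = 2285.
So a = 1123, b = 1206, c = 645, d = 2285.
OR = (a·d)/(b·c) = (1123 × 2285) / (1206 × 645) = 2566055 / 777870 = 3.29882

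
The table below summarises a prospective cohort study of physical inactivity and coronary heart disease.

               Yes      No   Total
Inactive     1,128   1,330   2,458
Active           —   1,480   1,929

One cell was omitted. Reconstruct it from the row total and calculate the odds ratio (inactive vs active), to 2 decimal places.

The missing cell is in the unexposed row: 1929 − 1480 = 449.
So a = 1128, b = 1330, c = 449, d = 1480.
OR = (a·d)/(b·c) = (1128 × 1480) / (1330 × 449) = 1669440 / 597170 = 2.79559

2.80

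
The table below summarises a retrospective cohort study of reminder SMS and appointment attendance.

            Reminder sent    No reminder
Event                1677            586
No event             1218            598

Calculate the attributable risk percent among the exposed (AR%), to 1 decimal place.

Reading the table with exposure as columns: a = 1677 (Reminder sent, case), b = 1218 (Reminder sent, non-case), c = 586 (No reminder, case), d = 598.
Risk in exposed = 1677/2895 = 0.57927; risk in unexposed = 586/1184 = 0.49493.
RR = 0.57927/0.49493 = 1.17041
AR% = (RR − 1)/RR × 100 = (1.17041 − 1)/1.17041 × 100 = 14.5600%

14.6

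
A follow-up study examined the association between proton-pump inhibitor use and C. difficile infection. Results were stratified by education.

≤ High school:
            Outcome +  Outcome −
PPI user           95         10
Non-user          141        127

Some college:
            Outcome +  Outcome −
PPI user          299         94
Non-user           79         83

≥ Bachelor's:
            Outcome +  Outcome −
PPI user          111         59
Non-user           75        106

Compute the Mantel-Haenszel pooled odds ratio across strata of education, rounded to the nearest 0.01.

3.71

OR_MH = Σ(aᵢdᵢ/nᵢ) / Σ(bᵢcᵢ/nᵢ), where nᵢ is the stratum total.
Stratum 1 (≤ High school): n = 373; a·d/n = 95·127/373 = 32.3458; b·c/n = 10·141/373 = 3.7802
Stratum 2 (Some college): n = 555; a·d/n = 299·83/555 = 44.7153; b·c/n = 94·79/555 = 13.3802
Stratum 3 (≥ Bachelor's): n = 351; a·d/n = 111·106/351 = 33.5214; b·c/n = 59·75/351 = 12.6068
OR_MH = (32.3458 + 44.7153 + 33.5214) / (3.7802 + 13.3802 + 12.6068) = 110.5825 / 29.7672 = 3.71491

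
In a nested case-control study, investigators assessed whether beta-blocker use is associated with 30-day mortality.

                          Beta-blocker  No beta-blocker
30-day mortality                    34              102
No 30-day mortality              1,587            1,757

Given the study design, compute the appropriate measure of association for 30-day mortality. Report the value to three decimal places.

Reading the table with exposure as columns: a = 34 (Beta-blocker, case), b = 1587 (Beta-blocker, non-case), c = 102 (No beta-blocker, case), d = 1757.
This is a nested case-control study: participants were sampled on outcome status, so risks in the source population cannot be estimated directly — relative risk is not valid here. The odds ratio is the appropriate measure.
OR = (a·d)/(b·c) = (34 × 1757) / (1587 × 102) = 59738 / 161874 = 0.36904

0.369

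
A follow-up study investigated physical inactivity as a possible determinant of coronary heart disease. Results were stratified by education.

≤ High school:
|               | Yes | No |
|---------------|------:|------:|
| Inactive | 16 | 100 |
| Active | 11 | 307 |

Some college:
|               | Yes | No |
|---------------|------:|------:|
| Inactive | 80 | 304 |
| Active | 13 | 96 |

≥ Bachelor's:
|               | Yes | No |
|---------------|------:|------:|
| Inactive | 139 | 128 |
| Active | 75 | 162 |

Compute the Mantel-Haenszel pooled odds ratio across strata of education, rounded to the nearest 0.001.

2.418

OR_MH = Σ(aᵢdᵢ/nᵢ) / Σ(bᵢcᵢ/nᵢ), where nᵢ is the stratum total.
Stratum 1 (≤ High school): n = 434; a·d/n = 16·307/434 = 11.3180; b·c/n = 100·11/434 = 2.5346
Stratum 2 (Some college): n = 493; a·d/n = 80·96/493 = 15.5781; b·c/n = 304·13/493 = 8.0162
Stratum 3 (≥ Bachelor's): n = 504; a·d/n = 139·162/504 = 44.6786; b·c/n = 128·75/504 = 19.0476
OR_MH = (11.3180 + 15.5781 + 44.6786) / (2.5346 + 8.0162 + 19.0476) = 71.5746 / 29.5984 = 2.41819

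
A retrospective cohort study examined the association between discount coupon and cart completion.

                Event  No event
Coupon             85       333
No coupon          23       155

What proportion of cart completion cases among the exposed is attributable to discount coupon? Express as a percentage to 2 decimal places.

Cells: a = 85, b = 333, c = 23, d = 155.
Risk in exposed = 85/418 = 0.20335; risk in unexposed = 23/178 = 0.12921.
RR = 0.20335/0.12921 = 1.57375
AR% = (RR − 1)/RR × 100 = (1.57375 − 1)/1.57375 × 100 = 36.4574%

36.46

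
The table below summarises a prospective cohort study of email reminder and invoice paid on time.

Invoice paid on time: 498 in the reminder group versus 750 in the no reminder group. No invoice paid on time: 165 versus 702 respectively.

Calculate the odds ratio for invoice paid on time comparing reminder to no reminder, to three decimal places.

From the description: a = 498, b = 165, c = 750, d = 702.
OR = (a·d)/(b·c) = (498 × 702) / (165 × 750) = 349596 / 123750 = 2.82502
The odds of invoice paid on time are about 2.83 times as high in the reminder group.

2.825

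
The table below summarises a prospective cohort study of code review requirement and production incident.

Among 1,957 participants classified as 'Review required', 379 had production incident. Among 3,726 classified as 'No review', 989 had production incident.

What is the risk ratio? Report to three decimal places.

0.730

From the description: a = 379, b = 1578, c = 989, d = 2737.
Risk in exposed = 379/1957 = 0.19366; risk in unexposed = 989/3726 = 0.26543.
RR = 0.19366 / 0.26543 = 0.72962
The risk is 27% lower among the exposed than among the unexposed.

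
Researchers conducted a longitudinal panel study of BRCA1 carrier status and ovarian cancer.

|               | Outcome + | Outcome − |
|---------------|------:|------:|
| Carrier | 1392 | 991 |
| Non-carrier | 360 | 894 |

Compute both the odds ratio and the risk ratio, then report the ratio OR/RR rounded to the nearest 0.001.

1.714

Cells: a = 1392, b = 991, c = 360, d = 894.
OR = (1392·894)/(991·360) = 1244448/356760 = 3.48819
Risk in exposed = 1392/2383 = 0.58414; risk in unexposed = 360/1254 = 0.28708; RR = 2.03475
OR/RR = 3.48819 / 2.03475 = 1.71431
The outcome is not rare, so the OR lies further from 1 than the RR.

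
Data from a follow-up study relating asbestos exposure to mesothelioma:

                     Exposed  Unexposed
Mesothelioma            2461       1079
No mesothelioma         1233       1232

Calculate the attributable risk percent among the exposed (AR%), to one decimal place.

29.9

Reading the table with exposure as columns: a = 2461 (Exposed, case), b = 1233 (Exposed, non-case), c = 1079 (Unexposed, case), d = 1232.
Risk in exposed = 2461/3694 = 0.66622; risk in unexposed = 1079/2311 = 0.46690.
RR = 0.66622/0.46690 = 1.42690
AR% = (RR − 1)/RR × 100 = (1.42690 − 1)/1.42690 × 100 = 29.9180%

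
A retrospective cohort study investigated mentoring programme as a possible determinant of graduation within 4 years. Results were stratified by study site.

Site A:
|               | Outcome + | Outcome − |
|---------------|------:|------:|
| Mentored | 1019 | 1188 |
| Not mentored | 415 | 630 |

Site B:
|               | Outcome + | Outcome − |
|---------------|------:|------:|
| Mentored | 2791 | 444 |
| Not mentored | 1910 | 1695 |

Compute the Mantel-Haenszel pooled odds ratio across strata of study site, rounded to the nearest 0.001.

3.226

OR_MH = Σ(aᵢdᵢ/nᵢ) / Σ(bᵢcᵢ/nᵢ), where nᵢ is the stratum total.
Stratum 1 (Site A): n = 3252; a·d/n = 1019·630/3252 = 197.4077; b·c/n = 1188·415/3252 = 151.6052
Stratum 2 (Site B): n = 6840; a·d/n = 2791·1695/6840 = 691.6294; b·c/n = 444·1910/6840 = 123.9825
OR_MH = (197.4077 + 691.6294) / (151.6052 + 123.9825) = 889.0371 / 275.5876 = 3.22597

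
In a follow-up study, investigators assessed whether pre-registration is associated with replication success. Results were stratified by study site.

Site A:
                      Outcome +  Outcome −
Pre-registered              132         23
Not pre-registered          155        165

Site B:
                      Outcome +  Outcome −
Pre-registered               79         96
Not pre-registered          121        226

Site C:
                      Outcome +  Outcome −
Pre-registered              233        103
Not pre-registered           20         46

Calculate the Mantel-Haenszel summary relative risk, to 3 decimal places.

1.666

RR_MH = Σ(aᵢ·n₀ᵢ/nᵢ) / Σ(cᵢ·n₁ᵢ/nᵢ), with n₁ᵢ = aᵢ+bᵢ (exposed), n₀ᵢ = cᵢ+dᵢ (unexposed), nᵢ = n₁ᵢ+n₀ᵢ.
Stratum 1 (Site A): n₁ = 155, n₀ = 320, n = 475; a·n₀/n = 132·320/475 = 88.9263; c·n₁/n = 155·155/475 = 50.5789
Stratum 2 (Site B): n₁ = 175, n₀ = 347, n = 522; a·n₀/n = 79·347/522 = 52.5153; c·n₁/n = 121·175/522 = 40.5651
Stratum 3 (Site C): n₁ = 336, n₀ = 66, n = 402; a·n₀/n = 233·66/402 = 38.2537; c·n₁/n = 20·336/402 = 16.7164
RR_MH = (88.9263 + 52.5153 + 38.2537) / (50.5789 + 40.5651 + 16.7164) = 179.6954 / 107.8605 = 1.66600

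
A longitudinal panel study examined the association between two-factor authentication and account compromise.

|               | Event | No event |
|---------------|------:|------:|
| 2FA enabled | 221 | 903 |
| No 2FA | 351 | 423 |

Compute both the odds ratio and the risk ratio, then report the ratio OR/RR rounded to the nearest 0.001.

0.680

Cells: a = 221, b = 903, c = 351, d = 423.
OR = (221·423)/(903·351) = 93483/316953 = 0.29494
Risk in exposed = 221/1124 = 0.19662; risk in unexposed = 351/774 = 0.45349; RR = 0.43357
OR/RR = 0.29494 / 0.43357 = 0.68026
The outcome is not rare, so the OR lies further from 1 than the RR.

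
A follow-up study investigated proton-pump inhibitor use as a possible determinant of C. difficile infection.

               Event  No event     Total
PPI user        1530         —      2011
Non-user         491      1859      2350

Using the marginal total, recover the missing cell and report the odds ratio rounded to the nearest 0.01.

12.04

The missing cell is in the exposed row: 2011 − 1530 = 481.
So a = 1530, b = 481, c = 491, d = 1859.
OR = (a·d)/(b·c) = (1530 × 1859) / (481 × 491) = 2844270 / 236171 = 12.04327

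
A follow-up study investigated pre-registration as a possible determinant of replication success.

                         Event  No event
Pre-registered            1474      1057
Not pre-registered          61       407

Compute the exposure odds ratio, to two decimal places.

Cells: a = 1474, b = 1057, c = 61, d = 407.
OR = (a·d)/(b·c) = (1474 × 407) / (1057 × 61) = 599918 / 64477 = 9.30437
The odds of replication success are about 9.30 times as high in the pre-registered group.

9.30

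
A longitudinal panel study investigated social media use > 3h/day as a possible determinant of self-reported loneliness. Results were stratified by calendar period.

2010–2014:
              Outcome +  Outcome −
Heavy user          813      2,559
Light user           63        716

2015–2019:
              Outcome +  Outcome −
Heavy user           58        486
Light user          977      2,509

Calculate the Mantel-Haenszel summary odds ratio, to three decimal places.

OR_MH = Σ(aᵢdᵢ/nᵢ) / Σ(bᵢcᵢ/nᵢ), where nᵢ is the stratum total.
Stratum 1 (2010–2014): n = 4151; a·d/n = 813·716/4151 = 140.2332; b·c/n = 2559·63/4151 = 38.8381
Stratum 2 (2015–2019): n = 4030; a·d/n = 58·2509/4030 = 36.1097; b·c/n = 486·977/4030 = 117.8218
OR_MH = (140.2332 + 36.1097) / (38.8381 + 117.8218) = 176.3429 / 156.6599 = 1.12564

1.126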